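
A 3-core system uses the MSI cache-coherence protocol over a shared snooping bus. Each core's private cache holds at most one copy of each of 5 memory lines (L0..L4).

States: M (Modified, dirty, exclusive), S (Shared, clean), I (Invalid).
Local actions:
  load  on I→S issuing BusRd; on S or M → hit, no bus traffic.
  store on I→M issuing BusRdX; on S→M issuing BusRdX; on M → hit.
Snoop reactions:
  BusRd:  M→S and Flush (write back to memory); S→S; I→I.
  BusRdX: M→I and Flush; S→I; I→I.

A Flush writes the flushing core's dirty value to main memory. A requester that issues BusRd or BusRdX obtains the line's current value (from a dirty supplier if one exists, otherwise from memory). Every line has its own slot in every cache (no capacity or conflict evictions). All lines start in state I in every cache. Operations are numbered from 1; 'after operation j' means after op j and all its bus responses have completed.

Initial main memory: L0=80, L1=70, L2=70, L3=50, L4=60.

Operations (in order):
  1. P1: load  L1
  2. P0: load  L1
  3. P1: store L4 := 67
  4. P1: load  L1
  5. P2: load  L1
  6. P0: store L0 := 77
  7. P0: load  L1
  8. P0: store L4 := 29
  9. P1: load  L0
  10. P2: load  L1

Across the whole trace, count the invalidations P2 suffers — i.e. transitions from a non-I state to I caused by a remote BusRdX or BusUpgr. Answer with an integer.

invalidations = 0

[1] P1: load  L1 | P0:I, P1:S(70), P2:I | bus: BusRd
[2] P0: load  L1 | P0:S(70), P1:S(70), P2:I | bus: BusRd
[3] P1: store L4 := 67 | P0:I, P1:M(67), P2:I | bus: BusRdX
[4] P1: load  L1 | P0:S(70), P1:S(70), P2:I | bus: none
[5] P2: load  L1 | P0:S(70), P1:S(70), P2:S(70) | bus: BusRd
[6] P0: store L0 := 77 | P0:M(77), P1:I, P2:I | bus: BusRdX
[7] P0: load  L1 | P0:S(70), P1:S(70), P2:S(70) | bus: none
[8] P0: store L4 := 29 | P0:M(29), P1:I, P2:I | bus: BusRdX,Flush
[9] P1: load  L0 | P0:S(77), P1:S(77), P2:I | bus: BusRd,Flush
[10] P2: load  L1 | P0:S(70), P1:S(70), P2:S(70) | bus: none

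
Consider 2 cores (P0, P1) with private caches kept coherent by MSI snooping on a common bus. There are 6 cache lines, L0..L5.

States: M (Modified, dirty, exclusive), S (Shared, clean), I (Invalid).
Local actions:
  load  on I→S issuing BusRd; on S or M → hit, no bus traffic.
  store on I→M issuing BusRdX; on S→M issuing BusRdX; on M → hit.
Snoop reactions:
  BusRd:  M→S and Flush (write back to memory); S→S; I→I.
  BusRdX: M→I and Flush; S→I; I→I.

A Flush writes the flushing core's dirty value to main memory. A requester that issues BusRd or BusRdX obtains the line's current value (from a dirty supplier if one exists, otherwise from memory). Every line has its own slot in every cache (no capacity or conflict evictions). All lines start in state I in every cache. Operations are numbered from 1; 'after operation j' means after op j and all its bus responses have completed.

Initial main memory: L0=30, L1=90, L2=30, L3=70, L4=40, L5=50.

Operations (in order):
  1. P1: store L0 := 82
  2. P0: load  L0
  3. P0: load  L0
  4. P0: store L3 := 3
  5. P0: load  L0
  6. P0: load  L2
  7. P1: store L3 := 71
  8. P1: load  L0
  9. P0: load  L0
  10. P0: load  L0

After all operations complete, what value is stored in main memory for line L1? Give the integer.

1. P1: store L0 := 82  bus=[BusRdX]  L0: P0=I P1=M  mem[L0]=30
2. P0: load  L0  bus=[BusRd,Flush]  L0: P0=S P1=S  mem[L0]=82
3. P0: load  L0  bus=[-]  L0: P0=S P1=S  mem[L0]=82
4. P0: store L3 := 3  bus=[BusRdX]  L3: P0=M P1=I  mem[L3]=70
5. P0: load  L0  bus=[-]  L0: P0=S P1=S  mem[L0]=82
6. P0: load  L2  bus=[BusRd]  L2: P0=S P1=I  mem[L2]=30
7. P1: store L3 := 71  bus=[BusRdX,Flush]  L3: P0=I P1=M  mem[L3]=3
8. P1: load  L0  bus=[-]  L0: P0=S P1=S  mem[L0]=82
9. P0: load  L0  bus=[-]  L0: P0=S P1=S  mem[L0]=82
10. P0: load  L0  bus=[-]  L0: P0=S P1=S  mem[L0]=82

memory[L1] = 90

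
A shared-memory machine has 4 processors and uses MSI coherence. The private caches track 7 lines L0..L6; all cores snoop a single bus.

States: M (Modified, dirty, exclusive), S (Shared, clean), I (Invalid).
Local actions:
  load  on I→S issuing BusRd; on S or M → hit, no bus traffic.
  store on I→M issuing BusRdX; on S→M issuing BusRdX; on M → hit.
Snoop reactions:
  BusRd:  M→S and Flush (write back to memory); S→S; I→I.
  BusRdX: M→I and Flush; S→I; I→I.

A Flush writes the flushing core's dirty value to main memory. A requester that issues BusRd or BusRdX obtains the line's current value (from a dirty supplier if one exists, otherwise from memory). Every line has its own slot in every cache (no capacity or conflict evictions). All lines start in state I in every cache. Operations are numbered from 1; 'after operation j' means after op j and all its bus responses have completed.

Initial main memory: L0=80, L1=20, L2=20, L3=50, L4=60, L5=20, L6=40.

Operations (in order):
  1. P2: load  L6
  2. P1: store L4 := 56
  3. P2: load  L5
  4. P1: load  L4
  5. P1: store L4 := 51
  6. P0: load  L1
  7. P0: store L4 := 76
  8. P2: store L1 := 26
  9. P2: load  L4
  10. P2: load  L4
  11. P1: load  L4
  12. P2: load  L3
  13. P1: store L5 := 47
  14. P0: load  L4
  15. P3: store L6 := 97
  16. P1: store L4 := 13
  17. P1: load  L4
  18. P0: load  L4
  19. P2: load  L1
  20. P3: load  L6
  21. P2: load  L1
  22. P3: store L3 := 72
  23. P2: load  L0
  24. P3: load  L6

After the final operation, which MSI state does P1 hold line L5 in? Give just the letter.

1. P2: load  L6  bus=[BusRd]  L6: P0=I P1=I P2=S P3=I  mem[L6]=40
2. P1: store L4 := 56  bus=[BusRdX]  L4: P0=I P1=M P2=I P3=I  mem[L4]=60
3. P2: load  L5  bus=[BusRd]  L5: P0=I P1=I P2=S P3=I  mem[L5]=20
4. P1: load  L4  bus=[-]  L4: P0=I P1=M P2=I P3=I  mem[L4]=60
5. P1: store L4 := 51  bus=[-]  L4: P0=I P1=M P2=I P3=I  mem[L4]=60
6. P0: load  L1  bus=[BusRd]  L1: P0=S P1=I P2=I P3=I  mem[L1]=20
7. P0: store L4 := 76  bus=[BusRdX,Flush]  L4: P0=M P1=I P2=I P3=I  mem[L4]=51
8. P2: store L1 := 26  bus=[BusRdX]  L1: P0=I P1=I P2=M P3=I  mem[L1]=20
9. P2: load  L4  bus=[BusRd,Flush]  L4: P0=S P1=I P2=S P3=I  mem[L4]=76
10. P2: load  L4  bus=[-]  L4: P0=S P1=I P2=S P3=I  mem[L4]=76
11. P1: load  L4  bus=[BusRd]  L4: P0=S P1=S P2=S P3=I  mem[L4]=76
12. P2: load  L3  bus=[BusRd]  L3: P0=I P1=I P2=S P3=I  mem[L3]=50
13. P1: store L5 := 47  bus=[BusRdX]  L5: P0=I P1=M P2=I P3=I  mem[L5]=20
14. P0: load  L4  bus=[-]  L4: P0=S P1=S P2=S P3=I  mem[L4]=76
15. P3: store L6 := 97  bus=[BusRdX]  L6: P0=I P1=I P2=I P3=M  mem[L6]=40
16. P1: store L4 := 13  bus=[BusRdX]  L4: P0=I P1=M P2=I P3=I  mem[L4]=76
17. P1: load  L4  bus=[-]  L4: P0=I P1=M P2=I P3=I  mem[L4]=76
18. P0: load  L4  bus=[BusRd,Flush]  L4: P0=S P1=S P2=I P3=I  mem[L4]=13
19. P2: load  L1  bus=[-]  L1: P0=I P1=I P2=M P3=I  mem[L1]=20
20. P3: load  L6  bus=[-]  L6: P0=I P1=I P2=I P3=M  mem[L6]=40
21. P2: load  L1  bus=[-]  L1: P0=I P1=I P2=M P3=I  mem[L1]=20
22. P3: store L3 := 72  bus=[BusRdX]  L3: P0=I P1=I P2=I P3=M  mem[L3]=50
23. P2: load  L0  bus=[BusRd]  L0: P0=I P1=I P2=S P3=I  mem[L0]=80
24. P3: load  L6  bus=[-]  L6: P0=I P1=I P2=I P3=M  mem[L6]=40

state = M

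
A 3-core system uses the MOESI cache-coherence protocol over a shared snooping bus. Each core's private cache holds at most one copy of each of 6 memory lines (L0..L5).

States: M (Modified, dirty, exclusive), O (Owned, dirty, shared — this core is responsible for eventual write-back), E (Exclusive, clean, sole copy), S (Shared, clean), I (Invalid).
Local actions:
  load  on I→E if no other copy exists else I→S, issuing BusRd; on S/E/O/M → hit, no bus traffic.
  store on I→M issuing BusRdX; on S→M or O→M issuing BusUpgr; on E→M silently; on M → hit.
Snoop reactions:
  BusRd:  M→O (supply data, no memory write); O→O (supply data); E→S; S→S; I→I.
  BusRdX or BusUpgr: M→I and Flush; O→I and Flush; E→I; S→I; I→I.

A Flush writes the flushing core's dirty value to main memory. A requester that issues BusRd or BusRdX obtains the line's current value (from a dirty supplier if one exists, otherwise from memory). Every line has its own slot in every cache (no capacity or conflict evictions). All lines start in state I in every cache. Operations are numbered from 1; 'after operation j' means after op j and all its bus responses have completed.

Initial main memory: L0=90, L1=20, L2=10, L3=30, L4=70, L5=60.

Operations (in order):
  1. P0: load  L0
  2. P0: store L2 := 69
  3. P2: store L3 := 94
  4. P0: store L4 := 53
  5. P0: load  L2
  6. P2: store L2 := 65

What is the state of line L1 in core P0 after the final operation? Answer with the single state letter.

state = I

  op1 P0: load  L0 → E/I/I on L0; bus BusRd; mem=90
  op2 P0: store L2 := 69 → M/I/I on L2; bus BusRdX; mem=10
  op3 P2: store L3 := 94 → I/I/M on L3; bus BusRdX; mem=30
  op4 P0: store L4 := 53 → M/I/I on L4; bus BusRdX; mem=70
  op5 P0: load  L2 → M/I/I on L2; bus (none); mem=10
  op6 P2: store L2 := 65 → I/I/M on L2; bus BusRdX Flush; mem=69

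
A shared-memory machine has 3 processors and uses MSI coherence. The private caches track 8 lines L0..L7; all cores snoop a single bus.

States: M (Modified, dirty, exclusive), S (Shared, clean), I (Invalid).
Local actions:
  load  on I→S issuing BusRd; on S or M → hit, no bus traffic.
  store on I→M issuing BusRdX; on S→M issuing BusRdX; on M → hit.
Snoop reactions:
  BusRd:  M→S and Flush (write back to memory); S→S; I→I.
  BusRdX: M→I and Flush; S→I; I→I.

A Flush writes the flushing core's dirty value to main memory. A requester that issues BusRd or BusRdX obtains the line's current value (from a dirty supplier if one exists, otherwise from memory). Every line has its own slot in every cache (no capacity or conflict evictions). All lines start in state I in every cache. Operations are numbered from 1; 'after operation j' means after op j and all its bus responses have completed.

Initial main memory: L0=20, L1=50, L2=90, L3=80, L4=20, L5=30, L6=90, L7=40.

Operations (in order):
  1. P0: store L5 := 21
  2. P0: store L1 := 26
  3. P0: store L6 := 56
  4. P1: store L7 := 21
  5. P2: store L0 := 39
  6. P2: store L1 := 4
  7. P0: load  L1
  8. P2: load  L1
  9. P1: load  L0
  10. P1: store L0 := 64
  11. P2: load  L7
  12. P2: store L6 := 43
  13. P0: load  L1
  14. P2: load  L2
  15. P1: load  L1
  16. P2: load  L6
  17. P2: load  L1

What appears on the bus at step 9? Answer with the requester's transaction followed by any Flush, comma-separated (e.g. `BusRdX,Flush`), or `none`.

bus = BusRd,Flush

step 1: P0: store L5 := 21  ⟶  MII  (L5)  txn=BusRdX  M[L5]=30
step 2: P0: store L1 := 26  ⟶  MII  (L1)  txn=BusRdX  M[L1]=50
step 3: P0: store L6 := 56  ⟶  MII  (L6)  txn=BusRdX  M[L6]=90
step 4: P1: store L7 := 21  ⟶  IMI  (L7)  txn=BusRdX  M[L7]=40
step 5: P2: store L0 := 39  ⟶  IIM  (L0)  txn=BusRdX  M[L0]=20
step 6: P2: store L1 := 4  ⟶  IIM  (L1)  txn=BusRdX+Flush  M[L1]=26
step 7: P0: load  L1  ⟶  SIS  (L1)  txn=BusRd+Flush  M[L1]=4
step 8: P2: load  L1  ⟶  SIS  (L1)  txn=∅  M[L1]=4
step 9: P1: load  L0  ⟶  ISS  (L0)  txn=BusRd+Flush  M[L0]=39
step 10: P1: store L0 := 64  ⟶  IMI  (L0)  txn=BusRdX  M[L0]=39
step 11: P2: load  L7  ⟶  ISS  (L7)  txn=BusRd+Flush  M[L7]=21
step 12: P2: store L6 := 43  ⟶  IIM  (L6)  txn=BusRdX+Flush  M[L6]=56
step 13: P0: load  L1  ⟶  SIS  (L1)  txn=∅  M[L1]=4
step 14: P2: load  L2  ⟶  IIS  (L2)  txn=BusRd  M[L2]=90
step 15: P1: load  L1  ⟶  SSS  (L1)  txn=BusRd  M[L1]=4
step 16: P2: load  L6  ⟶  IIM  (L6)  txn=∅  M[L6]=56
step 17: P2: load  L1  ⟶  SSS  (L1)  txn=∅  M[L1]=4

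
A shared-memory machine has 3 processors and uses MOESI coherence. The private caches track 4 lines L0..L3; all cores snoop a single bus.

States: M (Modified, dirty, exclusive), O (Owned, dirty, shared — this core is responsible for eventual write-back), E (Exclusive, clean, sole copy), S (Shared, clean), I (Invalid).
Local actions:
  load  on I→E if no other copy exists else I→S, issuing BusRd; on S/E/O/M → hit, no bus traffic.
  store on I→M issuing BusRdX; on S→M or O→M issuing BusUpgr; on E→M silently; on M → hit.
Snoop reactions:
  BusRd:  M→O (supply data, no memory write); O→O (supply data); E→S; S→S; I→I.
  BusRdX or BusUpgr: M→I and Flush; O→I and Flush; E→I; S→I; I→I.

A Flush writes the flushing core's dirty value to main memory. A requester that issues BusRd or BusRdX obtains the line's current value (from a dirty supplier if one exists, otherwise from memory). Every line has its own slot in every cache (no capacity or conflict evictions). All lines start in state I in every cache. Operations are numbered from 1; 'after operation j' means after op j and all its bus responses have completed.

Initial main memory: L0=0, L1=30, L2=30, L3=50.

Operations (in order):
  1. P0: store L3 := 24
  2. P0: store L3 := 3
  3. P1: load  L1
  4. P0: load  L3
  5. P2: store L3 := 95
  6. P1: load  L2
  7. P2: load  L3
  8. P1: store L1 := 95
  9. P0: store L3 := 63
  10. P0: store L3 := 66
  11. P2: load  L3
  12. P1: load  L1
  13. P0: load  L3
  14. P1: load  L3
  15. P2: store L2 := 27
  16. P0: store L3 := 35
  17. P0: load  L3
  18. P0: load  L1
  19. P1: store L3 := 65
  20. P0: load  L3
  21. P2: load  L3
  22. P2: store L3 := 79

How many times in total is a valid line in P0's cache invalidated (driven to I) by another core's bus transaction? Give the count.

invalidations = 3

step 1: P0: store L3 := 24  ⟶  MII  (L3)  txn=BusRdX  M[L3]=50
step 2: P0: store L3 := 3  ⟶  MII  (L3)  txn=∅  M[L3]=50
step 3: P1: load  L1  ⟶  IEI  (L1)  txn=BusRd  M[L1]=30
step 4: P0: load  L3  ⟶  MII  (L3)  txn=∅  M[L3]=50
step 5: P2: store L3 := 95  ⟶  IIM  (L3)  txn=BusRdX+Flush  M[L3]=3
step 6: P1: load  L2  ⟶  IEI  (L2)  txn=BusRd  M[L2]=30
step 7: P2: load  L3  ⟶  IIM  (L3)  txn=∅  M[L3]=3
step 8: P1: store L1 := 95  ⟶  IMI  (L1)  txn=∅  M[L1]=30
step 9: P0: store L3 := 63  ⟶  MII  (L3)  txn=BusRdX+Flush  M[L3]=95
step 10: P0: store L3 := 66  ⟶  MII  (L3)  txn=∅  M[L3]=95
step 11: P2: load  L3  ⟶  OIS  (L3)  txn=BusRd  M[L3]=95
step 12: P1: load  L1  ⟶  IMI  (L1)  txn=∅  M[L1]=30
step 13: P0: load  L3  ⟶  OIS  (L3)  txn=∅  M[L3]=95
step 14: P1: load  L3  ⟶  OSS  (L3)  txn=BusRd  M[L3]=95
step 15: P2: store L2 := 27  ⟶  IIM  (L2)  txn=BusRdX  M[L2]=30
step 16: P0: store L3 := 35  ⟶  MII  (L3)  txn=BusUpgr  M[L3]=95
step 17: P0: load  L3  ⟶  MII  (L3)  txn=∅  M[L3]=95
step 18: P0: load  L1  ⟶  SOI  (L1)  txn=BusRd  M[L1]=30
step 19: P1: store L3 := 65  ⟶  IMI  (L3)  txn=BusRdX+Flush  M[L3]=35
step 20: P0: load  L3  ⟶  SOI  (L3)  txn=BusRd  M[L3]=35
step 21: P2: load  L3  ⟶  SOS  (L3)  txn=BusRd  M[L3]=35
step 22: P2: store L3 := 79  ⟶  IIM  (L3)  txn=BusUpgr+Flush  M[L3]=65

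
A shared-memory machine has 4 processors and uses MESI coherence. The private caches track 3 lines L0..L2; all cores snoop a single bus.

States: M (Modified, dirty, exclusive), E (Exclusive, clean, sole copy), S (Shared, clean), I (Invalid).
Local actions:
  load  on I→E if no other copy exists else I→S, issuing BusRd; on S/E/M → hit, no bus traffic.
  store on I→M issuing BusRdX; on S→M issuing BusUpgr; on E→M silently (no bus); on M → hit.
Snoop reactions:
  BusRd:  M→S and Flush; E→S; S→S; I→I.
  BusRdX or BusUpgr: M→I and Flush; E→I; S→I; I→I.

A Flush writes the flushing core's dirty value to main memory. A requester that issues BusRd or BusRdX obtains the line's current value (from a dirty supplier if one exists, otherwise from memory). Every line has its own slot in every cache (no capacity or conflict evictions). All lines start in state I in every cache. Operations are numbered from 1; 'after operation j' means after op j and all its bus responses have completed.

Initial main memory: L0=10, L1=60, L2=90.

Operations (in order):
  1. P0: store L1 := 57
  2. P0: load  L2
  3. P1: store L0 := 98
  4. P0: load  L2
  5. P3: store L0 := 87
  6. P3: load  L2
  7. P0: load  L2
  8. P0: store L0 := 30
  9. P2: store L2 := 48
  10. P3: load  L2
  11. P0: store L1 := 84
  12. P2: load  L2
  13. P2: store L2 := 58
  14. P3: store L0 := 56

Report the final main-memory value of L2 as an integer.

memory[L2] = 48

[1] P0: store L1 := 57 | P0:M(57), P1:I, P2:I, P3:I | bus: BusRdX
[2] P0: load  L2 | P0:E(90), P1:I, P2:I, P3:I | bus: BusRd
[3] P1: store L0 := 98 | P0:I, P1:M(98), P2:I, P3:I | bus: BusRdX
[4] P0: load  L2 | P0:E(90), P1:I, P2:I, P3:I | bus: none
[5] P3: store L0 := 87 | P0:I, P1:I, P2:I, P3:M(87) | bus: BusRdX,Flush
[6] P3: load  L2 | P0:S(90), P1:I, P2:I, P3:S(90) | bus: BusRd
[7] P0: load  L2 | P0:S(90), P1:I, P2:I, P3:S(90) | bus: none
[8] P0: store L0 := 30 | P0:M(30), P1:I, P2:I, P3:I | bus: BusRdX,Flush
[9] P2: store L2 := 48 | P0:I, P1:I, P2:M(48), P3:I | bus: BusRdX
[10] P3: load  L2 | P0:I, P1:I, P2:S(48), P3:S(48) | bus: BusRd,Flush
[11] P0: store L1 := 84 | P0:M(84), P1:I, P2:I, P3:I | bus: none
[12] P2: load  L2 | P0:I, P1:I, P2:S(48), P3:S(48) | bus: none
[13] P2: store L2 := 58 | P0:I, P1:I, P2:M(58), P3:I | bus: BusUpgr
[14] P3: store L0 := 56 | P0:I, P1:I, P2:I, P3:M(56) | bus: BusRdX,Flush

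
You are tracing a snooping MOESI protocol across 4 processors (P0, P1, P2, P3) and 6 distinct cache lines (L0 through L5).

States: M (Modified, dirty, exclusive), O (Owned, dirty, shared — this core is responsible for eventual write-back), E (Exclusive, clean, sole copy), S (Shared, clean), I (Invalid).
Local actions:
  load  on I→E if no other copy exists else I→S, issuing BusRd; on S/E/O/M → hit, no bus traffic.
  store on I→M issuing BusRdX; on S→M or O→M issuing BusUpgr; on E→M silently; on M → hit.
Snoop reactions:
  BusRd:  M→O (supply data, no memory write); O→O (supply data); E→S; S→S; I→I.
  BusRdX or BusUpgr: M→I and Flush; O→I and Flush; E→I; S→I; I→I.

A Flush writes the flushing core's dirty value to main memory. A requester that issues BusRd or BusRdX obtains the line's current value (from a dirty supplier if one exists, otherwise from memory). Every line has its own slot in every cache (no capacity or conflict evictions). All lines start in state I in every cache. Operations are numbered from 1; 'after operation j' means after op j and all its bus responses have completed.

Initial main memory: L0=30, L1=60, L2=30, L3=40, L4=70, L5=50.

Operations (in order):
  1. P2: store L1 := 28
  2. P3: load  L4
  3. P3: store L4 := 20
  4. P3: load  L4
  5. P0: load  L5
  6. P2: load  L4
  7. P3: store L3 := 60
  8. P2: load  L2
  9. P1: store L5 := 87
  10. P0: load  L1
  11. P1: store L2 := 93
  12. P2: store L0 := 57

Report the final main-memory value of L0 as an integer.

[1] P2: store L1 := 28 | P0:I, P1:I, P2:M(28), P3:I | bus: BusRdX
[2] P3: load  L4 | P0:I, P1:I, P2:I, P3:E(70) | bus: BusRd
[3] P3: store L4 := 20 | P0:I, P1:I, P2:I, P3:M(20) | bus: none
[4] P3: load  L4 | P0:I, P1:I, P2:I, P3:M(20) | bus: none
[5] P0: load  L5 | P0:E(50), P1:I, P2:I, P3:I | bus: BusRd
[6] P2: load  L4 | P0:I, P1:I, P2:S(20), P3:O(20) | bus: BusRd
[7] P3: store L3 := 60 | P0:I, P1:I, P2:I, P3:M(60) | bus: BusRdX
[8] P2: load  L2 | P0:I, P1:I, P2:E(30), P3:I | bus: BusRd
[9] P1: store L5 := 87 | P0:I, P1:M(87), P2:I, P3:I | bus: BusRdX
[10] P0: load  L1 | P0:S(28), P1:I, P2:O(28), P3:I | bus: BusRd
[11] P1: store L2 := 93 | P0:I, P1:M(93), P2:I, P3:I | bus: BusRdX
[12] P2: store L0 := 57 | P0:I, P1:I, P2:M(57), P3:I | bus: BusRdX

memory[L0] = 30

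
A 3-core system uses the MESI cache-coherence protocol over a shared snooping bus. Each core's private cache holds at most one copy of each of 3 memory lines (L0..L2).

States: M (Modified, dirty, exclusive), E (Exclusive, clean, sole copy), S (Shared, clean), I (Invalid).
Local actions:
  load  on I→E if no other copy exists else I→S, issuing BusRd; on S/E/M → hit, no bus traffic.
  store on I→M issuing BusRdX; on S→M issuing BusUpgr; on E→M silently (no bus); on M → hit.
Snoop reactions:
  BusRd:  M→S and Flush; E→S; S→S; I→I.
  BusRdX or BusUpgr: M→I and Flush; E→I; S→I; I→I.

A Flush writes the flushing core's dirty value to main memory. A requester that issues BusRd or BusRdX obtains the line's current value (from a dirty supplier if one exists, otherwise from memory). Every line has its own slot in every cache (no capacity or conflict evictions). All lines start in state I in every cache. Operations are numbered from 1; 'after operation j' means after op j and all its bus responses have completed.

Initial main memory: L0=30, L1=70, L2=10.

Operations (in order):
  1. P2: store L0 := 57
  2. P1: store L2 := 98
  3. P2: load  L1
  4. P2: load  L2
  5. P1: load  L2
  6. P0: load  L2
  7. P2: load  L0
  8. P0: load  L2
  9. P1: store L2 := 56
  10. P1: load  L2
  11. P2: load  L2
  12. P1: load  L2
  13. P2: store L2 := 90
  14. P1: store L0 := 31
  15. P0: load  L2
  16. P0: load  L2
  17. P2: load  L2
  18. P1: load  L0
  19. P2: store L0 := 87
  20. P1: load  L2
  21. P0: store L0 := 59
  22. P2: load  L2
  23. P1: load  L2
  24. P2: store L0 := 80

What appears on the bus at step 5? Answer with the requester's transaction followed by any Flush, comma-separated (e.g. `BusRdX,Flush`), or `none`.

bus = none

step 1: P2: store L0 := 57  ⟶  IIM  (L0)  txn=BusRdX  M[L0]=30
step 2: P1: store L2 := 98  ⟶  IMI  (L2)  txn=BusRdX  M[L2]=10
step 3: P2: load  L1  ⟶  IIE  (L1)  txn=BusRd  M[L1]=70
step 4: P2: load  L2  ⟶  ISS  (L2)  txn=BusRd+Flush  M[L2]=98
step 5: P1: load  L2  ⟶  ISS  (L2)  txn=∅  M[L2]=98
step 6: P0: load  L2  ⟶  SSS  (L2)  txn=BusRd  M[L2]=98
step 7: P2: load  L0  ⟶  IIM  (L0)  txn=∅  M[L0]=30
step 8: P0: load  L2  ⟶  SSS  (L2)  txn=∅  M[L2]=98
step 9: P1: store L2 := 56  ⟶  IMI  (L2)  txn=BusUpgr  M[L2]=98
step 10: P1: load  L2  ⟶  IMI  (L2)  txn=∅  M[L2]=98
step 11: P2: load  L2  ⟶  ISS  (L2)  txn=BusRd+Flush  M[L2]=56
step 12: P1: load  L2  ⟶  ISS  (L2)  txn=∅  M[L2]=56
step 13: P2: store L2 := 90  ⟶  IIM  (L2)  txn=BusUpgr  M[L2]=56
step 14: P1: store L0 := 31  ⟶  IMI  (L0)  txn=BusRdX+Flush  M[L0]=57
step 15: P0: load  L2  ⟶  SIS  (L2)  txn=BusRd+Flush  M[L2]=90
step 16: P0: load  L2  ⟶  SIS  (L2)  txn=∅  M[L2]=90
step 17: P2: load  L2  ⟶  SIS  (L2)  txn=∅  M[L2]=90
step 18: P1: load  L0  ⟶  IMI  (L0)  txn=∅  M[L0]=57
step 19: P2: store L0 := 87  ⟶  IIM  (L0)  txn=BusRdX+Flush  M[L0]=31
step 20: P1: load  L2  ⟶  SSS  (L2)  txn=BusRd  M[L2]=90
step 21: P0: store L0 := 59  ⟶  MII  (L0)  txn=BusRdX+Flush  M[L0]=87
step 22: P2: load  L2  ⟶  SSS  (L2)  txn=∅  M[L2]=90
step 23: P1: load  L2  ⟶  SSS  (L2)  txn=∅  M[L2]=90
step 24: P2: store L0 := 80  ⟶  IIM  (L0)  txn=BusRdX+Flush  M[L0]=59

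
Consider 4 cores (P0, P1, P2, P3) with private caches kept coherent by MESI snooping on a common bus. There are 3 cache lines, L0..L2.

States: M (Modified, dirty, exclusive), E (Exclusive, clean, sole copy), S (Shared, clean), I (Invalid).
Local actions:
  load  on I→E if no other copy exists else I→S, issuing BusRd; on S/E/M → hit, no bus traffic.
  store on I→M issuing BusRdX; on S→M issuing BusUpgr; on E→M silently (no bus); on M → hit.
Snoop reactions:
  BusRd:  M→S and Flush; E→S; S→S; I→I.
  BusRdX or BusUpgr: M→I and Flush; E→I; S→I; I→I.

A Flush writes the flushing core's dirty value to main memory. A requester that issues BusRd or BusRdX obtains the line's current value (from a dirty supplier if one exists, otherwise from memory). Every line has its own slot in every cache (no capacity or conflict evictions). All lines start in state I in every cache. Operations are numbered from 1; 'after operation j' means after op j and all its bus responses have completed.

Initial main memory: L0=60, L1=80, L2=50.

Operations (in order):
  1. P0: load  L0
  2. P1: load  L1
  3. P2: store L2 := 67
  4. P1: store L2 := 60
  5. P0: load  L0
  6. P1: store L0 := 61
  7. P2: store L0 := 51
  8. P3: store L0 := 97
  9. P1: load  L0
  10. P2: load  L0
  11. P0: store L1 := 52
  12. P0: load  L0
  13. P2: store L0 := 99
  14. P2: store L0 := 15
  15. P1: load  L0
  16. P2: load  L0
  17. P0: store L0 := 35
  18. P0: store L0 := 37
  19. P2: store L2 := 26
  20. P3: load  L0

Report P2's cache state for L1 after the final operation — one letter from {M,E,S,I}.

1. P0: load  L0  bus=[BusRd]  L0: P0=E P1=I P2=I P3=I  mem[L0]=60
2. P1: load  L1  bus=[BusRd]  L1: P0=I P1=E P2=I P3=I  mem[L1]=80
3. P2: store L2 := 67  bus=[BusRdX]  L2: P0=I P1=I P2=M P3=I  mem[L2]=50
4. P1: store L2 := 60  bus=[BusRdX,Flush]  L2: P0=I P1=M P2=I P3=I  mem[L2]=67
5. P0: load  L0  bus=[-]  L0: P0=E P1=I P2=I P3=I  mem[L0]=60
6. P1: store L0 := 61  bus=[BusRdX]  L0: P0=I P1=M P2=I P3=I  mem[L0]=60
7. P2: store L0 := 51  bus=[BusRdX,Flush]  L0: P0=I P1=I P2=M P3=I  mem[L0]=61
8. P3: store L0 := 97  bus=[BusRdX,Flush]  L0: P0=I P1=I P2=I P3=M  mem[L0]=51
9. P1: load  L0  bus=[BusRd,Flush]  L0: P0=I P1=S P2=I P3=S  mem[L0]=97
10. P2: load  L0  bus=[BusRd]  L0: P0=I P1=S P2=S P3=S  mem[L0]=97
11. P0: store L1 := 52  bus=[BusRdX]  L1: P0=M P1=I P2=I P3=I  mem[L1]=80
12. P0: load  L0  bus=[BusRd]  L0: P0=S P1=S P2=S P3=S  mem[L0]=97
13. P2: store L0 := 99  bus=[BusUpgr]  L0: P0=I P1=I P2=M P3=I  mem[L0]=97
14. P2: store L0 := 15  bus=[-]  L0: P0=I P1=I P2=M P3=I  mem[L0]=97
15. P1: load  L0  bus=[BusRd,Flush]  L0: P0=I P1=S P2=S P3=I  mem[L0]=15
16. P2: load  L0  bus=[-]  L0: P0=I P1=S P2=S P3=I  mem[L0]=15
17. P0: store L0 := 35  bus=[BusRdX]  L0: P0=M P1=I P2=I P3=I  mem[L0]=15
18. P0: store L0 := 37  bus=[-]  L0: P0=M P1=I P2=I P3=I  mem[L0]=15
19. P2: store L2 := 26  bus=[BusRdX,Flush]  L2: P0=I P1=I P2=M P3=I  mem[L2]=60
20. P3: load  L0  bus=[BusRd,Flush]  L0: P0=S P1=I P2=I P3=S  mem[L0]=37

state = I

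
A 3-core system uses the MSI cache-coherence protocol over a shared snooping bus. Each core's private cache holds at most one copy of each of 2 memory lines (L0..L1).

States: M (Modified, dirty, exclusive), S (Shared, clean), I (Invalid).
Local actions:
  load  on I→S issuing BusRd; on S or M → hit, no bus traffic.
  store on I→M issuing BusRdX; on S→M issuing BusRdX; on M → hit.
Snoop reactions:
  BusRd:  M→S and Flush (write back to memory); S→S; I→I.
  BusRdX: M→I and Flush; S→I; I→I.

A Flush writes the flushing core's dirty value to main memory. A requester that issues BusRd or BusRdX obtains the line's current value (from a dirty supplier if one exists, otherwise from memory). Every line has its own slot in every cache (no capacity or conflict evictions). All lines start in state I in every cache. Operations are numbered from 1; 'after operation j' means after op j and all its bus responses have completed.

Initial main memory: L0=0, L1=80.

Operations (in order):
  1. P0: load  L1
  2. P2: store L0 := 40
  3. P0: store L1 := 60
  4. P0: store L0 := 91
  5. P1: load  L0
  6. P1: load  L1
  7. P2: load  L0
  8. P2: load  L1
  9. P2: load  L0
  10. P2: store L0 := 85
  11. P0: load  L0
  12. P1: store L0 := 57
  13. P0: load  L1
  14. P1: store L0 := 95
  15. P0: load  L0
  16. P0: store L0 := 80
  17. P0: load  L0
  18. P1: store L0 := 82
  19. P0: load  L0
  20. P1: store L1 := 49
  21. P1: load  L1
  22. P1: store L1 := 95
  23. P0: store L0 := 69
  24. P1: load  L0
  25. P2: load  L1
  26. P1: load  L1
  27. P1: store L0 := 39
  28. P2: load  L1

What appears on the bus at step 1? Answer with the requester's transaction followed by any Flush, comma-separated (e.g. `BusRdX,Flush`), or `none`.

bus = BusRd

1. P0: load  L1  bus=[BusRd]  L1: P0=S P1=I P2=I  mem[L1]=80
2. P2: store L0 := 40  bus=[BusRdX]  L0: P0=I P1=I P2=M  mem[L0]=0
3. P0: store L1 := 60  bus=[BusRdX]  L1: P0=M P1=I P2=I  mem[L1]=80
4. P0: store L0 := 91  bus=[BusRdX,Flush]  L0: P0=M P1=I P2=I  mem[L0]=40
5. P1: load  L0  bus=[BusRd,Flush]  L0: P0=S P1=S P2=I  mem[L0]=91
6. P1: load  L1  bus=[BusRd,Flush]  L1: P0=S P1=S P2=I  mem[L1]=60
7. P2: load  L0  bus=[BusRd]  L0: P0=S P1=S P2=S  mem[L0]=91
8. P2: load  L1  bus=[BusRd]  L1: P0=S P1=S P2=S  mem[L1]=60
9. P2: load  L0  bus=[-]  L0: P0=S P1=S P2=S  mem[L0]=91
10. P2: store L0 := 85  bus=[BusRdX]  L0: P0=I P1=I P2=M  mem[L0]=91
11. P0: load  L0  bus=[BusRd,Flush]  L0: P0=S P1=I P2=S  mem[L0]=85
12. P1: store L0 := 57  bus=[BusRdX]  L0: P0=I P1=M P2=I  mem[L0]=85
13. P0: load  L1  bus=[-]  L1: P0=S P1=S P2=S  mem[L1]=60
14. P1: store L0 := 95  bus=[-]  L0: P0=I P1=M P2=I  mem[L0]=85
15. P0: load  L0  bus=[BusRd,Flush]  L0: P0=S P1=S P2=I  mem[L0]=95
16. P0: store L0 := 80  bus=[BusRdX]  L0: P0=M P1=I P2=I  mem[L0]=95
17. P0: load  L0  bus=[-]  L0: P0=M P1=I P2=I  mem[L0]=95
18. P1: store L0 := 82  bus=[BusRdX,Flush]  L0: P0=I P1=M P2=I  mem[L0]=80
19. P0: load  L0  bus=[BusRd,Flush]  L0: P0=S P1=S P2=I  mem[L0]=82
20. P1: store L1 := 49  bus=[BusRdX]  L1: P0=I P1=M P2=I  mem[L1]=60
21. P1: load  L1  bus=[-]  L1: P0=I P1=M P2=I  mem[L1]=60
22. P1: store L1 := 95  bus=[-]  L1: P0=I P1=M P2=I  mem[L1]=60
23. P0: store L0 := 69  bus=[BusRdX]  L0: P0=M P1=I P2=I  mem[L0]=82
24. P1: load  L0  bus=[BusRd,Flush]  L0: P0=S P1=S P2=I  mem[L0]=69
25. P2: load  L1  bus=[BusRd,Flush]  L1: P0=I P1=S P2=S  mem[L1]=95
26. P1: load  L1  bus=[-]  L1: P0=I P1=S P2=S  mem[L1]=95
27. P1: store L0 := 39  bus=[BusRdX]  L0: P0=I P1=M P2=I  mem[L0]=69
28. P2: load  L1  bus=[-]  L1: P0=I P1=S P2=S  mem[L1]=95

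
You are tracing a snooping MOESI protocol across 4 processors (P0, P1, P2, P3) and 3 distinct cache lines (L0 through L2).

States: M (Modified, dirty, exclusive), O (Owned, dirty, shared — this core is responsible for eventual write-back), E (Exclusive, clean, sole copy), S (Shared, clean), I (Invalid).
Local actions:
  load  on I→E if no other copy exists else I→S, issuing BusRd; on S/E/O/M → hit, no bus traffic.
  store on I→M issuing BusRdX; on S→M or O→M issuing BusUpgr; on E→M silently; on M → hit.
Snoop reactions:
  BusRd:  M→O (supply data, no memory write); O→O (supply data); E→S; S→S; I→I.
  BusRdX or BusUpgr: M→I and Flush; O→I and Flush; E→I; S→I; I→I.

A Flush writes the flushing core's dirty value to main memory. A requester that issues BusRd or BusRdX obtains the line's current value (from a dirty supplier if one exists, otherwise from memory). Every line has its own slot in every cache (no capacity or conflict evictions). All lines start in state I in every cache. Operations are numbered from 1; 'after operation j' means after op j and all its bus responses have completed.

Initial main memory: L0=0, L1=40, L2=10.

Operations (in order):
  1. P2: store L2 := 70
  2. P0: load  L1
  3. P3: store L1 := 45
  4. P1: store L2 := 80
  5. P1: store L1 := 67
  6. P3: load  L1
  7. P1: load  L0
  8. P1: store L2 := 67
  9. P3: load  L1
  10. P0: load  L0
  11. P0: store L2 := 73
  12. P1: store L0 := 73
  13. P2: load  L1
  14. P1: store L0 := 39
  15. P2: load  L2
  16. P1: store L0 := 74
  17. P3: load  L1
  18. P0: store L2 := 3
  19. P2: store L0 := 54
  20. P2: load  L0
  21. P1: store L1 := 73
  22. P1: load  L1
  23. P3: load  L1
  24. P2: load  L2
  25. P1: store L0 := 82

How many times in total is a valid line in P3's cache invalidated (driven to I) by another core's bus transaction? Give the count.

step 1: P2: store L2 := 70  ⟶  IIMI  (L2)  txn=BusRdX  M[L2]=10
step 2: P0: load  L1  ⟶  EIII  (L1)  txn=BusRd  M[L1]=40
step 3: P3: store L1 := 45  ⟶  IIIM  (L1)  txn=BusRdX  M[L1]=40
step 4: P1: store L2 := 80  ⟶  IMII  (L2)  txn=BusRdX+Flush  M[L2]=70
step 5: P1: store L1 := 67  ⟶  IMII  (L1)  txn=BusRdX+Flush  M[L1]=45
step 6: P3: load  L1  ⟶  IOIS  (L1)  txn=BusRd  M[L1]=45
step 7: P1: load  L0  ⟶  IEII  (L0)  txn=BusRd  M[L0]=0
step 8: P1: store L2 := 67  ⟶  IMII  (L2)  txn=∅  M[L2]=70
step 9: P3: load  L1  ⟶  IOIS  (L1)  txn=∅  M[L1]=45
step 10: P0: load  L0  ⟶  SSII  (L0)  txn=BusRd  M[L0]=0
step 11: P0: store L2 := 73  ⟶  MIII  (L2)  txn=BusRdX+Flush  M[L2]=67
step 12: P1: store L0 := 73  ⟶  IMII  (L0)  txn=BusUpgr  M[L0]=0
step 13: P2: load  L1  ⟶  IOSS  (L1)  txn=BusRd  M[L1]=45
step 14: P1: store L0 := 39  ⟶  IMII  (L0)  txn=∅  M[L0]=0
step 15: P2: load  L2  ⟶  OISI  (L2)  txn=BusRd  M[L2]=67
step 16: P1: store L0 := 74  ⟶  IMII  (L0)  txn=∅  M[L0]=0
step 17: P3: load  L1  ⟶  IOSS  (L1)  txn=∅  M[L1]=45
step 18: P0: store L2 := 3  ⟶  MIII  (L2)  txn=BusUpgr  M[L2]=67
step 19: P2: store L0 := 54  ⟶  IIMI  (L0)  txn=BusRdX+Flush  M[L0]=74
step 20: P2: load  L0  ⟶  IIMI  (L0)  txn=∅  M[L0]=74
step 21: P1: store L1 := 73  ⟶  IMII  (L1)  txn=BusUpgr  M[L1]=45
step 22: P1: load  L1  ⟶  IMII  (L1)  txn=∅  M[L1]=45
step 23: P3: load  L1  ⟶  IOIS  (L1)  txn=BusRd  M[L1]=45
step 24: P2: load  L2  ⟶  OISI  (L2)  txn=BusRd  M[L2]=67
step 25: P1: store L0 := 82  ⟶  IMII  (L0)  txn=BusRdX+Flush  M[L0]=54

invalidations = 2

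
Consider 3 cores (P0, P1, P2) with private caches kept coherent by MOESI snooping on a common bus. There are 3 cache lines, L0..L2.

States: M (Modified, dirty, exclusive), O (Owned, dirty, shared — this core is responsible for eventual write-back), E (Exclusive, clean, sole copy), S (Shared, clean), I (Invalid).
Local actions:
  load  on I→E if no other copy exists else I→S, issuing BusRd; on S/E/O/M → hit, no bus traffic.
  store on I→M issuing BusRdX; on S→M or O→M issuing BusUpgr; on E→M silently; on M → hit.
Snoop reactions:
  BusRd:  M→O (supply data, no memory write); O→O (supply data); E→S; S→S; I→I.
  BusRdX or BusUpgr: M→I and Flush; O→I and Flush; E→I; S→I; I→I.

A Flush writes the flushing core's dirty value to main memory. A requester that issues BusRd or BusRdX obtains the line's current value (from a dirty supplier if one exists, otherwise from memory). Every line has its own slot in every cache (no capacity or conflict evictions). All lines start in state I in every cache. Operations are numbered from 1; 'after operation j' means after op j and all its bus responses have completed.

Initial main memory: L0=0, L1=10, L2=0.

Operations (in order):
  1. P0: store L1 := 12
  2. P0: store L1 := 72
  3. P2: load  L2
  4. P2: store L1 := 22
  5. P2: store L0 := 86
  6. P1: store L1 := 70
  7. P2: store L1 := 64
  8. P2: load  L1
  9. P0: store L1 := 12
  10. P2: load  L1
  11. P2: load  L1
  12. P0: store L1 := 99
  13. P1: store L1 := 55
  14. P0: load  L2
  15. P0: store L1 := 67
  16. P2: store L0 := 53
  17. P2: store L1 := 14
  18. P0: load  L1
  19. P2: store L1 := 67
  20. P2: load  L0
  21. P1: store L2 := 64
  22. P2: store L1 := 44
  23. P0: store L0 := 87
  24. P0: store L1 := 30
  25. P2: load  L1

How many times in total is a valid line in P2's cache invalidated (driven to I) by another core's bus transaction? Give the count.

  op1 P0: store L1 := 12 → M/I/I on L1; bus BusRdX; mem=10
  op2 P0: store L1 := 72 → M/I/I on L1; bus (none); mem=10
  op3 P2: load  L2 → I/I/E on L2; bus BusRd; mem=0
  op4 P2: store L1 := 22 → I/I/M on L1; bus BusRdX Flush; mem=72
  op5 P2: store L0 := 86 → I/I/M on L0; bus BusRdX; mem=0
  op6 P1: store L1 := 70 → I/M/I on L1; bus BusRdX Flush; mem=22
  op7 P2: store L1 := 64 → I/I/M on L1; bus BusRdX Flush; mem=70
  op8 P2: load  L1 → I/I/M on L1; bus (none); mem=70
  op9 P0: store L1 := 12 → M/I/I on L1; bus BusRdX Flush; mem=64
  op10 P2: load  L1 → O/I/S on L1; bus BusRd; mem=64
  op11 P2: load  L1 → O/I/S on L1; bus (none); mem=64
  op12 P0: store L1 := 99 → M/I/I on L1; bus BusUpgr; mem=64
  op13 P1: store L1 := 55 → I/M/I on L1; bus BusRdX Flush; mem=99
  op14 P0: load  L2 → S/I/S on L2; bus BusRd; mem=0
  op15 P0: store L1 := 67 → M/I/I on L1; bus BusRdX Flush; mem=55
  op16 P2: store L0 := 53 → I/I/M on L0; bus (none); mem=0
  op17 P2: store L1 := 14 → I/I/M on L1; bus BusRdX Flush; mem=67
  op18 P0: load  L1 → S/I/O on L1; bus BusRd; mem=67
  op19 P2: store L1 := 67 → I/I/M on L1; bus BusUpgr; mem=67
  op20 P2: load  L0 → I/I/M on L0; bus (none); mem=0
  op21 P1: store L2 := 64 → I/M/I on L2; bus BusRdX; mem=0
  op22 P2: store L1 := 44 → I/I/M on L1; bus (none); mem=67
  op23 P0: store L0 := 87 → M/I/I on L0; bus BusRdX Flush; mem=53
  op24 P0: store L1 := 30 → M/I/I on L1; bus BusRdX Flush; mem=44
  op25 P2: load  L1 → O/I/S on L1; bus BusRd; mem=44

invalidations = 6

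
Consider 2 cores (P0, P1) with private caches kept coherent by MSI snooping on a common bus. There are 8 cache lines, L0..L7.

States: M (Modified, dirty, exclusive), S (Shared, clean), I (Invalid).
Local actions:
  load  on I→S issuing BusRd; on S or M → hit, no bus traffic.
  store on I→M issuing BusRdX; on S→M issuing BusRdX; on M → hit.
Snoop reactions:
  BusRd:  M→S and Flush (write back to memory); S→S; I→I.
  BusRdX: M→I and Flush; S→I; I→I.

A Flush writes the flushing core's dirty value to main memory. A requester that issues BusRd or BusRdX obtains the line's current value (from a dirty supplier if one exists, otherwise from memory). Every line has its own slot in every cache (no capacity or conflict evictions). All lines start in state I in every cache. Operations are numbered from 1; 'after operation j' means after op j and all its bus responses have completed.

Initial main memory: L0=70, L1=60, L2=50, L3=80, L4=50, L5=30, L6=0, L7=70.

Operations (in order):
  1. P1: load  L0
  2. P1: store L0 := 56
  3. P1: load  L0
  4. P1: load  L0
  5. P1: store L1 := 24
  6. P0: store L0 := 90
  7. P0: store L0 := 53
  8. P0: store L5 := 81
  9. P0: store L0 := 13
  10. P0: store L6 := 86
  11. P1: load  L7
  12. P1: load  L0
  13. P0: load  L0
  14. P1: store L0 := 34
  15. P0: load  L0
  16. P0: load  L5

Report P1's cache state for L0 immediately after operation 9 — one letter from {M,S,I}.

state = I

1. P1: load  L0  bus=[BusRd]  L0: P0=I P1=S  mem[L0]=70
2. P1: store L0 := 56  bus=[BusRdX]  L0: P0=I P1=M  mem[L0]=70
3. P1: load  L0  bus=[-]  L0: P0=I P1=M  mem[L0]=70
4. P1: load  L0  bus=[-]  L0: P0=I P1=M  mem[L0]=70
5. P1: store L1 := 24  bus=[BusRdX]  L1: P0=I P1=M  mem[L1]=60
6. P0: store L0 := 90  bus=[BusRdX,Flush]  L0: P0=M P1=I  mem[L0]=56
7. P0: store L0 := 53  bus=[-]  L0: P0=M P1=I  mem[L0]=56
8. P0: store L5 := 81  bus=[BusRdX]  L5: P0=M P1=I  mem[L5]=30
9. P0: store L0 := 13  bus=[-]  L0: P0=M P1=I  mem[L0]=56
10. P0: store L6 := 86  bus=[BusRdX]  L6: P0=M P1=I  mem[L6]=0
11. P1: load  L7  bus=[BusRd]  L7: P0=I P1=S  mem[L7]=70
12. P1: load  L0  bus=[BusRd,Flush]  L0: P0=S P1=S  mem[L0]=13
13. P0: load  L0  bus=[-]  L0: P0=S P1=S  mem[L0]=13
14. P1: store L0 := 34  bus=[BusRdX]  L0: P0=I P1=M  mem[L0]=13
15. P0: load  L0  bus=[BusRd,Flush]  L0: P0=S P1=S  mem[L0]=34
16. P0: load  L5  bus=[-]  L5: P0=M P1=I  mem[L5]=30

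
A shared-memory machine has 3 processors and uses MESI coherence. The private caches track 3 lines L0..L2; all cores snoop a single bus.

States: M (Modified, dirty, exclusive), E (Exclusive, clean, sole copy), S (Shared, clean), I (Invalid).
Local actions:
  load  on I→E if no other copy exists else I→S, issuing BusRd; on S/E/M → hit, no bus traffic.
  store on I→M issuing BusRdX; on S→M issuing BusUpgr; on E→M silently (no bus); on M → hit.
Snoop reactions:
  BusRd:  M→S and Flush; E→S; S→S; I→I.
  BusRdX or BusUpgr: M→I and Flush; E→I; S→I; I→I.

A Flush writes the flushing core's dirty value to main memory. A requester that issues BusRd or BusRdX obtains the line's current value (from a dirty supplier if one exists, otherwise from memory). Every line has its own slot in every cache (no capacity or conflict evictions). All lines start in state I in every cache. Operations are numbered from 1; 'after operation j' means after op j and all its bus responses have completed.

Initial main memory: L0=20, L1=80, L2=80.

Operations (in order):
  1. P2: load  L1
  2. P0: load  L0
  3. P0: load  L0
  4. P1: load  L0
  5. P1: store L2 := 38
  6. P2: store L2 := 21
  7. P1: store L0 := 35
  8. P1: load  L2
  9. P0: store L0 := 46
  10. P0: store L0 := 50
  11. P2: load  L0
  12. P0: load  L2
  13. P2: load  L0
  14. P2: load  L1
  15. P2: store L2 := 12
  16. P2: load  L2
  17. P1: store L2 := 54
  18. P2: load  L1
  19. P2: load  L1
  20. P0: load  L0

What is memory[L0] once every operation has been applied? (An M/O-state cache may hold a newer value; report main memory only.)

[1] P2: load  L1 | P0:I, P1:I, P2:E(80) | bus: BusRd
[2] P0: load  L0 | P0:E(20), P1:I, P2:I | bus: BusRd
[3] P0: load  L0 | P0:E(20), P1:I, P2:I | bus: none
[4] P1: load  L0 | P0:S(20), P1:S(20), P2:I | bus: BusRd
[5] P1: store L2 := 38 | P0:I, P1:M(38), P2:I | bus: BusRdX
[6] P2: store L2 := 21 | P0:I, P1:I, P2:M(21) | bus: BusRdX,Flush
[7] P1: store L0 := 35 | P0:I, P1:M(35), P2:I | bus: BusUpgr
[8] P1: load  L2 | P0:I, P1:S(21), P2:S(21) | bus: BusRd,Flush
[9] P0: store L0 := 46 | P0:M(46), P1:I, P2:I | bus: BusRdX,Flush
[10] P0: store L0 := 50 | P0:M(50), P1:I, P2:I | bus: none
[11] P2: load  L0 | P0:S(50), P1:I, P2:S(50) | bus: BusRd,Flush
[12] P0: load  L2 | P0:S(21), P1:S(21), P2:S(21) | bus: BusRd
[13] P2: load  L0 | P0:S(50), P1:I, P2:S(50) | bus: none
[14] P2: load  L1 | P0:I, P1:I, P2:E(80) | bus: none
[15] P2: store L2 := 12 | P0:I, P1:I, P2:M(12) | bus: BusUpgr
[16] P2: load  L2 | P0:I, P1:I, P2:M(12) | bus: none
[17] P1: store L2 := 54 | P0:I, P1:M(54), P2:I | bus: BusRdX,Flush
[18] P2: load  L1 | P0:I, P1:I, P2:E(80) | bus: none
[19] P2: load  L1 | P0:I, P1:I, P2:E(80) | bus: none
[20] P0: load  L0 | P0:S(50), P1:I, P2:S(50) | bus: none

memory[L0] = 50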